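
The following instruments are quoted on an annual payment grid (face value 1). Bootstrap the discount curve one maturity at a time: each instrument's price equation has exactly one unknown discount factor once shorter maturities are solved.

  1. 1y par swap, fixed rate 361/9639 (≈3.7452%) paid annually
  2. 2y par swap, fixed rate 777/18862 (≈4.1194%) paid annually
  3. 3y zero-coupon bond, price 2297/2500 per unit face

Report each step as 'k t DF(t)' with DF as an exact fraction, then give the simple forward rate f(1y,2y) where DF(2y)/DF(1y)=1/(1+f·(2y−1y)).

1 1 9639/10000
2 2 9223/10000
3 3 2297/2500
f(1y,2y) = ((9639/10000)/(9223/10000) − 1)/(1) = 416/9223 ≈ 4.5105%

step 1 [1y] swap r/1=361/9639: DF=(1 − 361/9639·(0))/(1+361/9639) = 9639/10000 ≈ 0.963900
step 2 [2y] swap r/1=777/18862: DF=(1 − 777/18862·(0.963900))/(1+777/18862) = 9223/10000 ≈ 0.922300
step 3 [3y] zero: DF = P = 2297/2500 ≈ 0.918800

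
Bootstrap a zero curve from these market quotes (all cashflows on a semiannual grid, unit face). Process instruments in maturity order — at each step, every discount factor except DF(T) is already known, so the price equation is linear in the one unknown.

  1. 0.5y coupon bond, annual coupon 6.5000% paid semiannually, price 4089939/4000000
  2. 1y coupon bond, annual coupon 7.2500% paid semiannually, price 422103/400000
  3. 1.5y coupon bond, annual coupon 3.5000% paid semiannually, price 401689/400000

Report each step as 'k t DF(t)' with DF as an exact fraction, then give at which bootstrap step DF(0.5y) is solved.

step 1 [0.5y] bond c/2=13/400: DF=(4089939/4000000 − 13/400·(0))/(1+13/400) = 9903/10000 ≈ 0.990300
step 2 [1y] bond c/2=29/800: DF=(422103/400000 − 29/800·(0.990300))/(1+29/800) = 9837/10000 ≈ 0.983700
step 3 [1.5y] bond c/2=7/400: DF=(401689/400000 − 7/400·(0.990300+0.983700))/(1+7/400) = 953/1000 ≈ 0.953000

1 1/2 9903/10000
2 1 9837/10000
3 3/2 953/1000
DF(0.5y) is solved at step 1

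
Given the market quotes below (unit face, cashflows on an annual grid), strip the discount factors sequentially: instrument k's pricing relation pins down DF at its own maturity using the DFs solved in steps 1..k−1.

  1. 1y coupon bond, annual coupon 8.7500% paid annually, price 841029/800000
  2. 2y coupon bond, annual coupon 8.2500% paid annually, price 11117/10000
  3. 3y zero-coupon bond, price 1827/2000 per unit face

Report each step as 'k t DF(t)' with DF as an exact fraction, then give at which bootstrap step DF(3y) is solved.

1 1 9667/10000
2 2 9533/10000
3 3 1827/2000
DF(3y) is solved at step 3

step 1 [1y] bond c/1=7/80: DF=(841029/800000 − 7/80·(0))/(1+7/80) = 9667/10000 ≈ 0.966700
step 2 [2y] bond c/1=33/400: DF=(11117/10000 − 33/400·(0.966700))/(1+33/400) = 9533/10000 ≈ 0.953300
step 3 [3y] zero: DF = P = 1827/2000 ≈ 0.913500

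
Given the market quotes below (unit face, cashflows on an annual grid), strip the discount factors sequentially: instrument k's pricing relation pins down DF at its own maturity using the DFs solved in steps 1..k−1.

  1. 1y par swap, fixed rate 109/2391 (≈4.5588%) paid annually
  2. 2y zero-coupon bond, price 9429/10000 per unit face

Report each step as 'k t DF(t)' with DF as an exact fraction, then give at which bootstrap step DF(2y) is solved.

1 1 2391/2500
2 2 9429/10000
DF(2y) is solved at step 2

step 1 [1y] swap r/1=109/2391: DF=(1 − 109/2391·(0))/(1+109/2391) = 2391/2500 ≈ 0.956400
step 2 [2y] zero: DF = P = 9429/10000 ≈ 0.942900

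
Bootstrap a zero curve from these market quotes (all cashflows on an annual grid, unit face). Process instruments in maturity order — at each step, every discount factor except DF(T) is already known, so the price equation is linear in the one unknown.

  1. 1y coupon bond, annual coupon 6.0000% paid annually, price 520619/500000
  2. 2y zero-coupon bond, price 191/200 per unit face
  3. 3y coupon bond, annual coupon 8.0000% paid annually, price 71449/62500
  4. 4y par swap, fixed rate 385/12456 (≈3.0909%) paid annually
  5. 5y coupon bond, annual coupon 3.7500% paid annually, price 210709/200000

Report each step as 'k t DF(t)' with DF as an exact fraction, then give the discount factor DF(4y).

step 1 [1y] bond c/1=3/50: DF=(520619/500000 − 3/50·(0))/(1+3/50) = 9823/10000 ≈ 0.982300
step 2 [2y] zero: DF = P = 191/200 ≈ 0.955000
step 3 [3y] bond c/1=2/25: DF=(71449/62500 − 2/25·(0.982300+0.955000))/(1+2/25) = 183/200 ≈ 0.915000
step 4 [4y] swap r/1=385/12456: DF=(1 − 385/12456·(0.982300+0.955000+0.915000))/(1+385/12456) = 1769/2000 ≈ 0.884500
step 5 [5y] bond c/1=3/80: DF=(210709/200000 − 3/80·(0.982300+0.955000+0.915000+0.884500))/(1+3/80) = 2201/2500 ≈ 0.880400

1 1 9823/10000
2 2 191/200
3 3 183/200
4 4 1769/2000
5 5 2201/2500
DF(4y) = 1769/2000 ≈ 0.884500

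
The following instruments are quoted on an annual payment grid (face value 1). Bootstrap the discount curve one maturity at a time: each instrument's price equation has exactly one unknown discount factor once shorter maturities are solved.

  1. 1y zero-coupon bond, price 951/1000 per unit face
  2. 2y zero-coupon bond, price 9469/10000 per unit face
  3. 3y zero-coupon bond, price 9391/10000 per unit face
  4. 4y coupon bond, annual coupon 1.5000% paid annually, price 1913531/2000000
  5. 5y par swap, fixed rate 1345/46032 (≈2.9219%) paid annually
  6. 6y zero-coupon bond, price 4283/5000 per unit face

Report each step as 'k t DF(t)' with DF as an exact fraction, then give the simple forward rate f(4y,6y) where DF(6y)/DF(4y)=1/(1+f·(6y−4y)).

1 1 951/1000
2 2 9469/10000
3 3 9391/10000
4 4 9007/10000
5 5 1731/2000
6 6 4283/5000
f(4y,6y) = ((9007/10000)/(4283/5000) − 1)/(2) = 441/17132 ≈ 2.5741%

step 1 [1y] zero: DF = P = 951/1000 ≈ 0.951000
step 2 [2y] zero: DF = P = 9469/10000 ≈ 0.946900
step 3 [3y] zero: DF = P = 9391/10000 ≈ 0.939100
step 4 [4y] bond c/1=3/200: DF=(1913531/2000000 − 3/200·(0.951000+0.946900+0.939100))/(1+3/200) = 9007/10000 ≈ 0.900700
step 5 [5y] swap r/1=1345/46032: DF=(1 − 1345/46032·(0.951000+0.946900+0.939100+0.900700))/(1+1345/46032) = 1731/2000 ≈ 0.865500
step 6 [6y] zero: DF = P = 4283/5000 ≈ 0.856600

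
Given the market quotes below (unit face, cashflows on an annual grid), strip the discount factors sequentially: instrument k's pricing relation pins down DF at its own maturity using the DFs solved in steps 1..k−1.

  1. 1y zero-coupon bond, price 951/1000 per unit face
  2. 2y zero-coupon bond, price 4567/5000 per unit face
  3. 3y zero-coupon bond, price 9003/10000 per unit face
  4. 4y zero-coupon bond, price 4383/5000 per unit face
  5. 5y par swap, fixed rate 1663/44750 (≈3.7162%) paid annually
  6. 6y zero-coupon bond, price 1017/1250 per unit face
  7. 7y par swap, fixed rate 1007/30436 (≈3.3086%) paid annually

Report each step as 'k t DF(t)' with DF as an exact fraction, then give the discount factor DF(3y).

step 1 [1y] zero: DF = P = 951/1000 ≈ 0.951000
step 2 [2y] zero: DF = P = 4567/5000 ≈ 0.913400
step 3 [3y] zero: DF = P = 9003/10000 ≈ 0.900300
step 4 [4y] zero: DF = P = 4383/5000 ≈ 0.876600
step 5 [5y] swap r/1=1663/44750: DF=(1 − 1663/44750·(0.951000+0.913400+0.900300+0.876600))/(1+1663/44750) = 8337/10000 ≈ 0.833700
step 6 [6y] zero: DF = P = 1017/1250 ≈ 0.813600
step 7 [7y] swap r/1=1007/30436: DF=(1 − 1007/30436·(0.951000+0.913400+0.900300+0.876600+0.833700+0.813600))/(1+1007/30436) = 3993/5000 ≈ 0.798600

1 1 951/1000
2 2 4567/5000
3 3 9003/10000
4 4 4383/5000
5 5 8337/10000
6 6 1017/1250
7 7 3993/5000
DF(3y) = 9003/10000 ≈ 0.900300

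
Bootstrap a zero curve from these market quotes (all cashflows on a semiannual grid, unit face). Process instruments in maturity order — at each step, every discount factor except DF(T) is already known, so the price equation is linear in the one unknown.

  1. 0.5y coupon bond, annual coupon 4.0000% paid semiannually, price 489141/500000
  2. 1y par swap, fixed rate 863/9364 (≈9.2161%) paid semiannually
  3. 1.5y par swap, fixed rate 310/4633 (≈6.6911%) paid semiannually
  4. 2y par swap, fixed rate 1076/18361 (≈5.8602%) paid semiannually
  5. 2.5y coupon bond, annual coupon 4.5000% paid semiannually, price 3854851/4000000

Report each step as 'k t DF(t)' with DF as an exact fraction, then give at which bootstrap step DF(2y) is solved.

1 1/2 9591/10000
2 1 9137/10000
3 3/2 907/1000
4 2 2231/2500
5 5/2 8617/10000
DF(2y) is solved at step 4

step 1 [0.5y] bond c/2=1/50: DF=(489141/500000 − 1/50·(0))/(1+1/50) = 9591/10000 ≈ 0.959100
step 2 [1y] swap r/2=863/18728: DF=(1 − 863/18728·(0.959100))/(1+863/18728) = 9137/10000 ≈ 0.913700
step 3 [1.5y] swap r/2=155/4633: DF=(1 − 155/4633·(0.959100+0.913700))/(1+155/4633) = 907/1000 ≈ 0.907000
step 4 [2y] swap r/2=538/18361: DF=(1 − 538/18361·(0.959100+0.913700+0.907000))/(1+538/18361) = 2231/2500 ≈ 0.892400
step 5 [2.5y] bond c/2=9/400: DF=(3854851/4000000 − 9/400·(0.959100+0.913700+0.907000+0.892400))/(1+9/400) = 8617/10000 ≈ 0.861700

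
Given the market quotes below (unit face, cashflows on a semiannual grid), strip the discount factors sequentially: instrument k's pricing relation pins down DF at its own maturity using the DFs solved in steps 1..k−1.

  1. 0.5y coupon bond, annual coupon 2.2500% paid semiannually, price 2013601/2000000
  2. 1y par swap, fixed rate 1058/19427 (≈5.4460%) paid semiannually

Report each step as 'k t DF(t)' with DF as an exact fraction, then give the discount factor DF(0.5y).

1 1/2 2489/2500
2 1 9471/10000
DF(0.5y) = 2489/2500 ≈ 0.995600

step 1 [0.5y] bond c/2=9/800: DF=(2013601/2000000 − 9/800·(0))/(1+9/800) = 2489/2500 ≈ 0.995600
step 2 [1y] swap r/2=529/19427: DF=(1 − 529/19427·(0.995600))/(1+529/19427) = 9471/10000 ≈ 0.947100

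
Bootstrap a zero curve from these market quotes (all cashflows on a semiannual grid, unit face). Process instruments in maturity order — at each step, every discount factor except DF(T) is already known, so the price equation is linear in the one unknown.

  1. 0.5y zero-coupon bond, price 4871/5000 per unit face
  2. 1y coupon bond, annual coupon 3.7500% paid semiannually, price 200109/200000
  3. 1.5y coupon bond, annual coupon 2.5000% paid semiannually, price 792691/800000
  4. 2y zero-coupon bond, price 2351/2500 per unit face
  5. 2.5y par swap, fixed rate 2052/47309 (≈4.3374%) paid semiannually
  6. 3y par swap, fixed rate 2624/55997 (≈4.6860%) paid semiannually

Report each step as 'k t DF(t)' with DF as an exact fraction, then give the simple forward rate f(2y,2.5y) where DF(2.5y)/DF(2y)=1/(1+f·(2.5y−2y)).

step 1 [0.5y] zero: DF = P = 4871/5000 ≈ 0.974200
step 2 [1y] bond c/2=3/160: DF=(200109/200000 − 3/160·(0.974200))/(1+3/160) = 4821/5000 ≈ 0.964200
step 3 [1.5y] bond c/2=1/80: DF=(792691/800000 − 1/80·(0.974200+0.964200))/(1+1/80) = 9547/10000 ≈ 0.954700
step 4 [2y] zero: DF = P = 2351/2500 ≈ 0.940400
step 5 [2.5y] swap r/2=1026/47309: DF=(1 − 1026/47309·(0.974200+0.964200+0.954700+0.940400))/(1+1026/47309) = 4487/5000 ≈ 0.897400
step 6 [3y] swap r/2=1312/55997: DF=(1 − 1312/55997·(0.974200+0.964200+0.954700+0.940400+0.897400))/(1+1312/55997) = 543/625 ≈ 0.868800

1 1/2 4871/5000
2 1 4821/5000
3 3/2 9547/10000
4 2 2351/2500
5 5/2 4487/5000
6 3 543/625
f(2y,2.5y) = ((2351/2500)/(4487/5000) − 1)/(1/2) = 430/4487 ≈ 9.5832%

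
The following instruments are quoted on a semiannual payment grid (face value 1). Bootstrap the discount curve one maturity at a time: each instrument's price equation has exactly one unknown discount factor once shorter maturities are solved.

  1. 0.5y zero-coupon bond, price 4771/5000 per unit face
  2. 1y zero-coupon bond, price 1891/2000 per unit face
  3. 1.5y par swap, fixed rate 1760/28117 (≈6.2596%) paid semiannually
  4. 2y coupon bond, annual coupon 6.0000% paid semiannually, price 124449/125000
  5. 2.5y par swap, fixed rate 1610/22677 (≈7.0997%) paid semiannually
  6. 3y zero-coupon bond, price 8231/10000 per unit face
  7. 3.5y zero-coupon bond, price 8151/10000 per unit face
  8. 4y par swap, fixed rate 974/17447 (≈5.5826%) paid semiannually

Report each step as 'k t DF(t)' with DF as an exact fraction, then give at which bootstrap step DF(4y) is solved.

1 1/2 4771/5000
2 1 1891/2000
3 3/2 114/125
4 2 8847/10000
5 5/2 839/1000
6 3 8231/10000
7 7/2 8151/10000
8 4 2013/2500
DF(4y) is solved at step 8

step 1 [0.5y] zero: DF = P = 4771/5000 ≈ 0.954200
step 2 [1y] zero: DF = P = 1891/2000 ≈ 0.945500
step 3 [1.5y] swap r/2=880/28117: DF=(1 − 880/28117·(0.954200+0.945500))/(1+880/28117) = 114/125 ≈ 0.912000
step 4 [2y] bond c/2=3/100: DF=(124449/125000 − 3/100·(0.954200+0.945500+0.912000))/(1+3/100) = 8847/10000 ≈ 0.884700
step 5 [2.5y] swap r/2=805/22677: DF=(1 − 805/22677·(0.954200+0.945500+0.912000+0.884700))/(1+805/22677) = 839/1000 ≈ 0.839000
step 6 [3y] zero: DF = P = 8231/10000 ≈ 0.823100
step 7 [3.5y] zero: DF = P = 8151/10000 ≈ 0.815100
step 8 [4y] swap r/2=487/17447: DF=(1 − 487/17447·(0.954200+0.945500+0.912000+0.884700+0.839000+0.823100+0.815100))/(1+487/17447) = 2013/2500 ≈ 0.805200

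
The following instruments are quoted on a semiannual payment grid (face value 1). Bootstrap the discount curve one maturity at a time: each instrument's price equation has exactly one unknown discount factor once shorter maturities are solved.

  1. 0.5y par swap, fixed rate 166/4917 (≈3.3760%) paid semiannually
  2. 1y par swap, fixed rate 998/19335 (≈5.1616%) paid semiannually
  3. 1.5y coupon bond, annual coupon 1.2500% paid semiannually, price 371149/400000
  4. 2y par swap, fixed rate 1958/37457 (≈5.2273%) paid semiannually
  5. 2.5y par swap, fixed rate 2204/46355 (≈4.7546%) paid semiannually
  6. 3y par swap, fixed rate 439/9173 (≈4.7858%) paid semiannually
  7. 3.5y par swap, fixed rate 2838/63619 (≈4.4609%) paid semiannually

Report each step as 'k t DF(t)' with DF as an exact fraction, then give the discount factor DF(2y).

step 1 [0.5y] swap r/2=83/4917: DF=(1 − 83/4917·(0))/(1+83/4917) = 4917/5000 ≈ 0.983400
step 2 [1y] swap r/2=499/19335: DF=(1 − 499/19335·(0.983400))/(1+499/19335) = 9501/10000 ≈ 0.950100
step 3 [1.5y] bond c/2=1/160: DF=(371149/400000 − 1/160·(0.983400+0.950100))/(1+1/160) = 9101/10000 ≈ 0.910100
step 4 [2y] swap r/2=979/37457: DF=(1 − 979/37457·(0.983400+0.950100+0.910100))/(1+979/37457) = 9021/10000 ≈ 0.902100
step 5 [2.5y] swap r/2=1102/46355: DF=(1 − 1102/46355·(0.983400+0.950100+0.910100+0.902100))/(1+1102/46355) = 4449/5000 ≈ 0.889800
step 6 [3y] swap r/2=439/18346: DF=(1 − 439/18346·(0.983400+0.950100+0.910100+0.902100+0.889800))/(1+439/18346) = 8683/10000 ≈ 0.868300
step 7 [3.5y] swap r/2=1419/63619: DF=(1 − 1419/63619·(0.983400+0.950100+0.910100+0.902100+0.889800+0.868300))/(1+1419/63619) = 8581/10000 ≈ 0.858100

1 1/2 4917/5000
2 1 9501/10000
3 3/2 9101/10000
4 2 9021/10000
5 5/2 4449/5000
6 3 8683/10000
7 7/2 8581/10000
DF(2y) = 9021/10000 ≈ 0.902100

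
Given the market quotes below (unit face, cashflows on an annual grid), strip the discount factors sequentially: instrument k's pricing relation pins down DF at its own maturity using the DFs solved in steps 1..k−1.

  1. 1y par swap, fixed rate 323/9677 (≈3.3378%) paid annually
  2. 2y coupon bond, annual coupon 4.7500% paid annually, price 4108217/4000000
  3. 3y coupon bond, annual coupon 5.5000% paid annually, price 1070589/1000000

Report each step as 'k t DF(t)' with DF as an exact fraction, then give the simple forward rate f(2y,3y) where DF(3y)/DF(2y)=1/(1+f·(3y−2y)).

step 1 [1y] swap r/1=323/9677: DF=(1 − 323/9677·(0))/(1+323/9677) = 9677/10000 ≈ 0.967700
step 2 [2y] bond c/1=19/400: DF=(4108217/4000000 − 19/400·(0.967700))/(1+19/400) = 4683/5000 ≈ 0.936600
step 3 [3y] bond c/1=11/200: DF=(1070589/1000000 − 11/200·(0.967700+0.936600))/(1+11/200) = 1831/2000 ≈ 0.915500

1 1 9677/10000
2 2 4683/5000
3 3 1831/2000
f(2y,3y) = ((4683/5000)/(1831/2000) − 1)/(1) = 211/9155 ≈ 2.3048%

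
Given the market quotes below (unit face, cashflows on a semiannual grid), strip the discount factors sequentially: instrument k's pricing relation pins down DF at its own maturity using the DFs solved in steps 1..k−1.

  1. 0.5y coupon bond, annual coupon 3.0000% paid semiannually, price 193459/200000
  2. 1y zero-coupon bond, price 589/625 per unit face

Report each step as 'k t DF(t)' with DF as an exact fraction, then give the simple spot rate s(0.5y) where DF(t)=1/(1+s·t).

step 1 [0.5y] bond c/2=3/200: DF=(193459/200000 − 3/200·(0))/(1+3/200) = 953/1000 ≈ 0.953000
step 2 [1y] zero: DF = P = 589/625 ≈ 0.942400

1 1/2 953/1000
2 1 589/625
s(0.5y) = (1/(953/1000) − 1)/(1/2) = 94/953 ≈ 9.8636%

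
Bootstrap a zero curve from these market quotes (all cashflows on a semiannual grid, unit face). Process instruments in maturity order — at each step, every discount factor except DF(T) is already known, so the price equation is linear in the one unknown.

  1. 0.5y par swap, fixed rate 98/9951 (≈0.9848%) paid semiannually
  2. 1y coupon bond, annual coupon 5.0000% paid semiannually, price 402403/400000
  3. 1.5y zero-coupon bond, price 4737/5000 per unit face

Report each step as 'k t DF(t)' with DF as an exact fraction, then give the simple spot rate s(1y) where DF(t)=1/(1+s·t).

1 1/2 9951/10000
2 1 2393/2500
3 3/2 4737/5000
s(1y) = (1/(2393/2500) − 1)/(1) = 107/2393 ≈ 4.4714%

step 1 [0.5y] swap r/2=49/9951: DF=(1 − 49/9951·(0))/(1+49/9951) = 9951/10000 ≈ 0.995100
step 2 [1y] bond c/2=1/40: DF=(402403/400000 − 1/40·(0.995100))/(1+1/40) = 2393/2500 ≈ 0.957200
step 3 [1.5y] zero: DF = P = 4737/5000 ≈ 0.947400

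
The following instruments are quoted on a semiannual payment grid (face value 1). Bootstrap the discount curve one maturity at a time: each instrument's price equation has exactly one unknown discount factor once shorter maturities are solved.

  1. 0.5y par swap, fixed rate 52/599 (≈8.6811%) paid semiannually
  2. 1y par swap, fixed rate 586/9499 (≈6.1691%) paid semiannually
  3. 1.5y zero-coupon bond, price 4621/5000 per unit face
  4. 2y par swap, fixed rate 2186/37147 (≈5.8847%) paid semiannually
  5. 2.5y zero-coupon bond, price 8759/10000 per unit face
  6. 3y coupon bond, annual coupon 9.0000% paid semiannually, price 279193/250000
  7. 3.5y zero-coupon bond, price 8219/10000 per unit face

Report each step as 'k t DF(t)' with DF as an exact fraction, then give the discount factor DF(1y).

step 1 [0.5y] swap r/2=26/599: DF=(1 − 26/599·(0))/(1+26/599) = 599/625 ≈ 0.958400
step 2 [1y] swap r/2=293/9499: DF=(1 − 293/9499·(0.958400))/(1+293/9499) = 4707/5000 ≈ 0.941400
step 3 [1.5y] zero: DF = P = 4621/5000 ≈ 0.924200
step 4 [2y] swap r/2=1093/37147: DF=(1 − 1093/37147·(0.958400+0.941400+0.924200))/(1+1093/37147) = 8907/10000 ≈ 0.890700
step 5 [2.5y] zero: DF = P = 8759/10000 ≈ 0.875900
step 6 [3y] bond c/2=9/200: DF=(279193/250000 − 9/200·(0.958400+0.941400+0.924200+0.890700+0.875900))/(1+9/200) = 871/1000 ≈ 0.871000
step 7 [3.5y] zero: DF = P = 8219/10000 ≈ 0.821900

1 1/2 599/625
2 1 4707/5000
3 3/2 4621/5000
4 2 8907/10000
5 5/2 8759/10000
6 3 871/1000
7 7/2 8219/10000
DF(1y) = 4707/5000 ≈ 0.941400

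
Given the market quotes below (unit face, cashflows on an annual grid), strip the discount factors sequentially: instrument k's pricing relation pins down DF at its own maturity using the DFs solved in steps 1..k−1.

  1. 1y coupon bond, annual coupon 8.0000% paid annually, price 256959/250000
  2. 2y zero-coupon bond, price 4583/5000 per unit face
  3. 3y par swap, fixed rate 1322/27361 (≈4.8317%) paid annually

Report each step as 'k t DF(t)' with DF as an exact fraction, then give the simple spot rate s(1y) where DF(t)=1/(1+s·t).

step 1 [1y] bond c/1=2/25: DF=(256959/250000 − 2/25·(0))/(1+2/25) = 9517/10000 ≈ 0.951700
step 2 [2y] zero: DF = P = 4583/5000 ≈ 0.916600
step 3 [3y] swap r/1=1322/27361: DF=(1 − 1322/27361·(0.951700+0.916600))/(1+1322/27361) = 4339/5000 ≈ 0.867800

1 1 9517/10000
2 2 4583/5000
3 3 4339/5000
s(1y) = (1/(9517/10000) − 1)/(1) = 483/9517 ≈ 5.0751%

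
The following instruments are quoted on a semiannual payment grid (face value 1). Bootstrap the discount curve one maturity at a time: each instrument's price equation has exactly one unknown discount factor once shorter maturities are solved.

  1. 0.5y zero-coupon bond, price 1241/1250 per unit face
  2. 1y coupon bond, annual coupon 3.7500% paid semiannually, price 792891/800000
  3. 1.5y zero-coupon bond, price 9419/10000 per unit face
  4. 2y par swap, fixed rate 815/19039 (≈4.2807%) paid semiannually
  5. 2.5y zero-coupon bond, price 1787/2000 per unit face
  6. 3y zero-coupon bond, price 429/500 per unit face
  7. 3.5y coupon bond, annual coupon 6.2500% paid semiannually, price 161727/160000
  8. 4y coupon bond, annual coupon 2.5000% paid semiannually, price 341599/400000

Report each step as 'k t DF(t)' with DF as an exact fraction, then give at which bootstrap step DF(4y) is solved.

1 1/2 1241/1250
2 1 4773/5000
3 3/2 9419/10000
4 2 1837/2000
5 5/2 1787/2000
6 3 429/500
7 7/2 8117/10000
8 4 478/625
DF(4y) is solved at step 8

step 1 [0.5y] zero: DF = P = 1241/1250 ≈ 0.992800
step 2 [1y] bond c/2=3/160: DF=(792891/800000 − 3/160·(0.992800))/(1+3/160) = 4773/5000 ≈ 0.954600
step 3 [1.5y] zero: DF = P = 9419/10000 ≈ 0.941900
step 4 [2y] swap r/2=815/38078: DF=(1 − 815/38078·(0.992800+0.954600+0.941900))/(1+815/38078) = 1837/2000 ≈ 0.918500
step 5 [2.5y] zero: DF = P = 1787/2000 ≈ 0.893500
step 6 [3y] zero: DF = P = 429/500 ≈ 0.858000
step 7 [3.5y] bond c/2=1/32: DF=(161727/160000 − 1/32·(0.992800+0.954600+0.941900+0.918500+0.893500+0.858000))/(1+1/32) = 8117/10000 ≈ 0.811700
step 8 [4y] bond c/2=1/80: DF=(341599/400000 − 1/80·(0.992800+0.954600+0.941900+0.918500+0.893500+0.858000+0.811700))/(1+1/80) = 478/625 ≈ 0.764800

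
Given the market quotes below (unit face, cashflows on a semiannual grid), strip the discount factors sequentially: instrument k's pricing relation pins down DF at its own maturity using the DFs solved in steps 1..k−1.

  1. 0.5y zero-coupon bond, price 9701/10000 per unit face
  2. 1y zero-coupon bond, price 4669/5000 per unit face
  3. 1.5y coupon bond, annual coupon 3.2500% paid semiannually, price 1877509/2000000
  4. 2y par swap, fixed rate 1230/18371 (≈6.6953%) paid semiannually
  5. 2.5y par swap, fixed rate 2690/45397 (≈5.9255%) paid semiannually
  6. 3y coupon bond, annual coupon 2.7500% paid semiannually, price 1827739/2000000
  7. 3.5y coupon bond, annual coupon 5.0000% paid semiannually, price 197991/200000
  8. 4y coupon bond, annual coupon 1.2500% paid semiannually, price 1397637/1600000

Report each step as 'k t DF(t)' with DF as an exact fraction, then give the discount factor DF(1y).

step 1 [0.5y] zero: DF = P = 9701/10000 ≈ 0.970100
step 2 [1y] zero: DF = P = 4669/5000 ≈ 0.933800
step 3 [1.5y] bond c/2=13/800: DF=(1877509/2000000 − 13/800·(0.970100+0.933800))/(1+13/800) = 8933/10000 ≈ 0.893300
step 4 [2y] swap r/2=615/18371: DF=(1 − 615/18371·(0.970100+0.933800+0.893300))/(1+615/18371) = 877/1000 ≈ 0.877000
step 5 [2.5y] swap r/2=1345/45397: DF=(1 − 1345/45397·(0.970100+0.933800+0.893300+0.877000))/(1+1345/45397) = 1731/2000 ≈ 0.865500
step 6 [3y] bond c/2=11/800: DF=(1827739/2000000 − 11/800·(0.970100+0.933800+0.893300+0.877000+0.865500))/(1+11/800) = 8399/10000 ≈ 0.839900
step 7 [3.5y] bond c/2=1/40: DF=(197991/200000 − 1/40·(0.970100+0.933800+0.893300+0.877000+0.865500+0.839900))/(1+1/40) = 4173/5000 ≈ 0.834600
step 8 [4y] bond c/2=1/160: DF=(1397637/1600000 − 1/160·(0.970100+0.933800+0.893300+0.877000+0.865500+0.839900+0.834600))/(1+1/160) = 1659/2000 ≈ 0.829500

1 1/2 9701/10000
2 1 4669/5000
3 3/2 8933/10000
4 2 877/1000
5 5/2 1731/2000
6 3 8399/10000
7 7/2 4173/5000
8 4 1659/2000
DF(1y) = 4669/5000 ≈ 0.933800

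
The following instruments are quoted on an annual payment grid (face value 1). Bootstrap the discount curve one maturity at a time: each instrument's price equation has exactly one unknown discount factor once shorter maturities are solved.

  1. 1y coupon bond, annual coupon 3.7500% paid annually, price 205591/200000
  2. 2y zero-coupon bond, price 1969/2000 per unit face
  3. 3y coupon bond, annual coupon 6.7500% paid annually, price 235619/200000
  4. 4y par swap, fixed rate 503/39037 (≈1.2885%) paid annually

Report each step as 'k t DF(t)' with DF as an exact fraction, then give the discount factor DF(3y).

1 1 2477/2500
2 2 1969/2000
3 3 9787/10000
4 4 9497/10000
DF(3y) = 9787/10000 ≈ 0.978700

step 1 [1y] bond c/1=3/80: DF=(205591/200000 − 3/80·(0))/(1+3/80) = 2477/2500 ≈ 0.990800
step 2 [2y] zero: DF = P = 1969/2000 ≈ 0.984500
step 3 [3y] bond c/1=27/400: DF=(235619/200000 − 27/400·(0.990800+0.984500))/(1+27/400) = 9787/10000 ≈ 0.978700
step 4 [4y] swap r/1=503/39037: DF=(1 − 503/39037·(0.990800+0.984500+0.978700))/(1+503/39037) = 9497/10000 ≈ 0.949700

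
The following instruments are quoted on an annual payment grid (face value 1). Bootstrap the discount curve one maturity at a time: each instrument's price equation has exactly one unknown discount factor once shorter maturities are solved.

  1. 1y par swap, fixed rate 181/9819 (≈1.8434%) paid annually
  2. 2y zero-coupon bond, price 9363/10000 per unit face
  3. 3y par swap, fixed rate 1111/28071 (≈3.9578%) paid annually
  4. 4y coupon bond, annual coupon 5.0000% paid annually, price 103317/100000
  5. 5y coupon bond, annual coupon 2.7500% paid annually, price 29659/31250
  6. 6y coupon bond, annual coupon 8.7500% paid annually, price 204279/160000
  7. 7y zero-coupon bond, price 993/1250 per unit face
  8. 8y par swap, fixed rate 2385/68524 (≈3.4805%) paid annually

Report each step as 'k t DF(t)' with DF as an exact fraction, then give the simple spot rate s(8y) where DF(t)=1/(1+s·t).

1 1 9819/10000
2 2 9363/10000
3 3 8889/10000
4 4 8503/10000
5 5 4129/5000
6 6 8133/10000
7 7 993/1250
8 8 1523/2000
s(8y) = (1/(1523/2000) − 1)/(8) = 477/12184 ≈ 3.9150%

step 1 [1y] swap r/1=181/9819: DF=(1 − 181/9819·(0))/(1+181/9819) = 9819/10000 ≈ 0.981900
step 2 [2y] zero: DF = P = 9363/10000 ≈ 0.936300
step 3 [3y] swap r/1=1111/28071: DF=(1 − 1111/28071·(0.981900+0.936300))/(1+1111/28071) = 8889/10000 ≈ 0.888900
step 4 [4y] bond c/1=1/20: DF=(103317/100000 − 1/20·(0.981900+0.936300+0.888900))/(1+1/20) = 8503/10000 ≈ 0.850300
step 5 [5y] bond c/1=11/400: DF=(29659/31250 − 11/400·(0.981900+0.936300+0.888900+0.850300))/(1+11/400) = 4129/5000 ≈ 0.825800
step 6 [6y] bond c/1=7/80: DF=(204279/160000 − 7/80·(0.981900+0.936300+0.888900+0.850300+0.825800))/(1+7/80) = 8133/10000 ≈ 0.813300
step 7 [7y] zero: DF = P = 993/1250 ≈ 0.794400
step 8 [8y] swap r/1=2385/68524: DF=(1 − 2385/68524·(0.981900+0.936300+0.888900+0.850300+0.825800+0.813300+0.794400))/(1+2385/68524) = 1523/2000 ≈ 0.761500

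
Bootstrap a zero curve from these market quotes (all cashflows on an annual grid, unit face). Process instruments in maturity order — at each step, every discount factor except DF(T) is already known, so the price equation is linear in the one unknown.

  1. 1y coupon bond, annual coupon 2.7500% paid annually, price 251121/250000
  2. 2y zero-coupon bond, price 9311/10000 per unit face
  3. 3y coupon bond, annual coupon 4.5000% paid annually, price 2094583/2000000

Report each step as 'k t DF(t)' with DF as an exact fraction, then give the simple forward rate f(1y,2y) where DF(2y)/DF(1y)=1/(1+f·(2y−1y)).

1 1 611/625
2 2 9311/10000
3 3 23/25
f(1y,2y) = ((611/625)/(9311/10000) − 1)/(1) = 465/9311 ≈ 4.9941%

step 1 [1y] bond c/1=11/400: DF=(251121/250000 − 11/400·(0))/(1+11/400) = 611/625 ≈ 0.977600
step 2 [2y] zero: DF = P = 9311/10000 ≈ 0.931100
step 3 [3y] bond c/1=9/200: DF=(2094583/2000000 − 9/200·(0.977600+0.931100))/(1+9/200) = 23/25 ≈ 0.920000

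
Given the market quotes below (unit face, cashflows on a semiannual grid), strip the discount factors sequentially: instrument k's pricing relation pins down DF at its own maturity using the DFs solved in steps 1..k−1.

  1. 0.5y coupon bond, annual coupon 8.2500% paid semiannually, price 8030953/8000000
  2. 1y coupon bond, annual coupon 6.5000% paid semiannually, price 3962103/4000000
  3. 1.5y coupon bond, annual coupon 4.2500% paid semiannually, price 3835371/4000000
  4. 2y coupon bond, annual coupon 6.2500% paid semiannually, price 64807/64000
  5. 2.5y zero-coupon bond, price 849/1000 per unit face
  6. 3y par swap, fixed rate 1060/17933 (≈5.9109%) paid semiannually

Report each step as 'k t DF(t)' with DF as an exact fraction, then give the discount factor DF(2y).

1 1/2 9641/10000
2 1 929/1000
3 3/2 1799/2000
4 2 8973/10000
5 5/2 849/1000
6 3 841/1000
DF(2y) = 8973/10000 ≈ 0.897300

step 1 [0.5y] bond c/2=33/800: DF=(8030953/8000000 − 33/800·(0))/(1+33/800) = 9641/10000 ≈ 0.964100
step 2 [1y] bond c/2=13/400: DF=(3962103/4000000 − 13/400·(0.964100))/(1+13/400) = 929/1000 ≈ 0.929000
step 3 [1.5y] bond c/2=17/800: DF=(3835371/4000000 − 17/800·(0.964100+0.929000))/(1+17/800) = 1799/2000 ≈ 0.899500
step 4 [2y] bond c/2=1/32: DF=(64807/64000 − 1/32·(0.964100+0.929000+0.899500))/(1+1/32) = 8973/10000 ≈ 0.897300
step 5 [2.5y] zero: DF = P = 849/1000 ≈ 0.849000
step 6 [3y] swap r/2=530/17933: DF=(1 − 530/17933·(0.964100+0.929000+0.899500+0.897300+0.849000))/(1+530/17933) = 841/1000 ≈ 0.841000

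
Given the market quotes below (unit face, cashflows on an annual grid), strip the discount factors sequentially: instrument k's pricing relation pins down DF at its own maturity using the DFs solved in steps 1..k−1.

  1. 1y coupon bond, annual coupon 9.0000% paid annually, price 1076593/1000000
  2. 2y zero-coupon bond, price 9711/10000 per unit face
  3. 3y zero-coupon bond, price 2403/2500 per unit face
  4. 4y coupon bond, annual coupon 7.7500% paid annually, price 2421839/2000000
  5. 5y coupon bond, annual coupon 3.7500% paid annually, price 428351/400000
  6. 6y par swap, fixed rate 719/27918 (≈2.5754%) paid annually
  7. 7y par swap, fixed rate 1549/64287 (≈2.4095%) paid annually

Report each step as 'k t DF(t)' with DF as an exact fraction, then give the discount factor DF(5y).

step 1 [1y] bond c/1=9/100: DF=(1076593/1000000 − 9/100·(0))/(1+9/100) = 9877/10000 ≈ 0.987700
step 2 [2y] zero: DF = P = 9711/10000 ≈ 0.971100
step 3 [3y] zero: DF = P = 2403/2500 ≈ 0.961200
step 4 [4y] bond c/1=31/400: DF=(2421839/2000000 − 31/400·(0.987700+0.971100+0.961200))/(1+31/400) = 4569/5000 ≈ 0.913800
step 5 [5y] bond c/1=3/80: DF=(428351/400000 − 3/80·(0.987700+0.971100+0.961200+0.913800))/(1+3/80) = 1117/1250 ≈ 0.893600
step 6 [6y] swap r/1=719/27918: DF=(1 − 719/27918·(0.987700+0.971100+0.961200+0.913800+0.893600))/(1+719/27918) = 4281/5000 ≈ 0.856200
step 7 [7y] swap r/1=1549/64287: DF=(1 − 1549/64287·(0.987700+0.971100+0.961200+0.913800+0.893600+0.856200))/(1+1549/64287) = 8451/10000 ≈ 0.845100

1 1 9877/10000
2 2 9711/10000
3 3 2403/2500
4 4 4569/5000
5 5 1117/1250
6 6 4281/5000
7 7 8451/10000
DF(5y) = 1117/1250 ≈ 0.893600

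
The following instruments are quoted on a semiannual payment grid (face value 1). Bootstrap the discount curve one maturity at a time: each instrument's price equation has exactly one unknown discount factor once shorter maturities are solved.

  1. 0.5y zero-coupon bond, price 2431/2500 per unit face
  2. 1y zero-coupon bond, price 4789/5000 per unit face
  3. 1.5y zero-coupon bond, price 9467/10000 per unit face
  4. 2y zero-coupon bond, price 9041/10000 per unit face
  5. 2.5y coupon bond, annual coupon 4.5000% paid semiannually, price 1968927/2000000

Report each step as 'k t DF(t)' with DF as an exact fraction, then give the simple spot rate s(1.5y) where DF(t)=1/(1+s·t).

1 1/2 2431/2500
2 1 4789/5000
3 3/2 9467/10000
4 2 9041/10000
5 5/2 2199/2500
s(1.5y) = (1/(9467/10000) − 1)/(3/2) = 1066/28401 ≈ 3.7534%

step 1 [0.5y] zero: DF = P = 2431/2500 ≈ 0.972400
step 2 [1y] zero: DF = P = 4789/5000 ≈ 0.957800
step 3 [1.5y] zero: DF = P = 9467/10000 ≈ 0.946700
step 4 [2y] zero: DF = P = 9041/10000 ≈ 0.904100
step 5 [2.5y] bond c/2=9/400: DF=(1968927/2000000 − 9/400·(0.972400+0.957800+0.946700+0.904100))/(1+9/400) = 2199/2500 ≈ 0.879600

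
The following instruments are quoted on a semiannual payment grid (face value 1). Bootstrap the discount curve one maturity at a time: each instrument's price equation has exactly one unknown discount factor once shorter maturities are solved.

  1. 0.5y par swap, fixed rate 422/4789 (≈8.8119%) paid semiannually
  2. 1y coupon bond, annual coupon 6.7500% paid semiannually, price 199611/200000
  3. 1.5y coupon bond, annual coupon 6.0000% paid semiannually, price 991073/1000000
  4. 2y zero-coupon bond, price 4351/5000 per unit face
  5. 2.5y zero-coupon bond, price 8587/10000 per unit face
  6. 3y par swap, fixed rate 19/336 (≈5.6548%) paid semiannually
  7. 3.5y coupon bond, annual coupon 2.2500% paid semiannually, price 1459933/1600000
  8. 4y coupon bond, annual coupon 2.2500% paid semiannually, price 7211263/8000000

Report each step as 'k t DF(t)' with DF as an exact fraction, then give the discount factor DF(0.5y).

step 1 [0.5y] swap r/2=211/4789: DF=(1 − 211/4789·(0))/(1+211/4789) = 4789/5000 ≈ 0.957800
step 2 [1y] bond c/2=27/800: DF=(199611/200000 − 27/800·(0.957800))/(1+27/800) = 4671/5000 ≈ 0.934200
step 3 [1.5y] bond c/2=3/100: DF=(991073/1000000 − 3/100·(0.957800+0.934200))/(1+3/100) = 9071/10000 ≈ 0.907100
step 4 [2y] zero: DF = P = 4351/5000 ≈ 0.870200
step 5 [2.5y] zero: DF = P = 8587/10000 ≈ 0.858700
step 6 [3y] swap r/2=19/672: DF=(1 − 19/672·(0.957800+0.934200+0.907100+0.870200+0.858700))/(1+19/672) = 106/125 ≈ 0.848000
step 7 [3.5y] bond c/2=9/800: DF=(1459933/1600000 − 9/800·(0.957800+0.934200+0.907100+0.870200+0.858700+0.848000))/(1+9/800) = 337/400 ≈ 0.842500
step 8 [4y] bond c/2=9/800: DF=(7211263/8000000 − 9/800·(0.957800+0.934200+0.907100+0.870200+0.858700+0.848000+0.842500))/(1+9/800) = 4111/5000 ≈ 0.822200

1 1/2 4789/5000
2 1 4671/5000
3 3/2 9071/10000
4 2 4351/5000
5 5/2 8587/10000
6 3 106/125
7 7/2 337/400
8 4 4111/5000
DF(0.5y) = 4789/5000 ≈ 0.957800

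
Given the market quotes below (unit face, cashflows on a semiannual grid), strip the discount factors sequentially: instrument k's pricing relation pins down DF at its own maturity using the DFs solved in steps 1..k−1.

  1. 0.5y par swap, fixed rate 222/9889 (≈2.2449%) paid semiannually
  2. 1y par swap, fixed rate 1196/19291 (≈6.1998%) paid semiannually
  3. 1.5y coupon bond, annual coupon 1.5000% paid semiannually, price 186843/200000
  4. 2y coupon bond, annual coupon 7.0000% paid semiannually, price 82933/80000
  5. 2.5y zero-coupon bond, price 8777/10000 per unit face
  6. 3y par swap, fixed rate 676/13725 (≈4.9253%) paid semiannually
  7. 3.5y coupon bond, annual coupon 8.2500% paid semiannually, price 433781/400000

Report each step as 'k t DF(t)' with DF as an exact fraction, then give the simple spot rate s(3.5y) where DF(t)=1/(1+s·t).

1 1/2 9889/10000
2 1 4701/5000
3 3/2 9129/10000
4 2 1811/2000
5 5/2 8777/10000
6 3 1081/1250
7 7/2 103/125
s(3.5y) = (1/(103/125) − 1)/(7/2) = 44/721 ≈ 6.1026%

step 1 [0.5y] swap r/2=111/9889: DF=(1 − 111/9889·(0))/(1+111/9889) = 9889/10000 ≈ 0.988900
step 2 [1y] swap r/2=598/19291: DF=(1 − 598/19291·(0.988900))/(1+598/19291) = 4701/5000 ≈ 0.940200
step 3 [1.5y] bond c/2=3/400: DF=(186843/200000 − 3/400·(0.988900+0.940200))/(1+3/400) = 9129/10000 ≈ 0.912900
step 4 [2y] bond c/2=7/200: DF=(82933/80000 − 7/200·(0.988900+0.940200+0.912900))/(1+7/200) = 1811/2000 ≈ 0.905500
step 5 [2.5y] zero: DF = P = 8777/10000 ≈ 0.877700
step 6 [3y] swap r/2=338/13725: DF=(1 − 338/13725·(0.988900+0.940200+0.912900+0.905500+0.877700))/(1+338/13725) = 1081/1250 ≈ 0.864800
step 7 [3.5y] bond c/2=33/800: DF=(433781/400000 − 33/800·(0.988900+0.940200+0.912900+0.905500+0.877700+0.864800))/(1+33/800) = 103/125 ≈ 0.824000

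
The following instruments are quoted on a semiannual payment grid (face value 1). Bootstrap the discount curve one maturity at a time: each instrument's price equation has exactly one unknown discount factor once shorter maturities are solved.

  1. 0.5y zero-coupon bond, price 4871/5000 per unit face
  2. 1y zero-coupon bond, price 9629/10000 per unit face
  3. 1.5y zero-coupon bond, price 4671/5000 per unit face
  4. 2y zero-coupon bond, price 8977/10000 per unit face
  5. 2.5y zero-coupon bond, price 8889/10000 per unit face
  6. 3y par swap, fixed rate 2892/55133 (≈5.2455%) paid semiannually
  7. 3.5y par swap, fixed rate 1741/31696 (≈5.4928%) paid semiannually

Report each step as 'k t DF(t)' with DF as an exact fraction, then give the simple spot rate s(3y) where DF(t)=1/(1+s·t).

1 1/2 4871/5000
2 1 9629/10000
3 3/2 4671/5000
4 2 8977/10000
5 5/2 8889/10000
6 3 4277/5000
7 7/2 8259/10000
s(3y) = (1/(4277/5000) − 1)/(3) = 241/4277 ≈ 5.6348%

step 1 [0.5y] zero: DF = P = 4871/5000 ≈ 0.974200
step 2 [1y] zero: DF = P = 9629/10000 ≈ 0.962900
step 3 [1.5y] zero: DF = P = 4671/5000 ≈ 0.934200
step 4 [2y] zero: DF = P = 8977/10000 ≈ 0.897700
step 5 [2.5y] zero: DF = P = 8889/10000 ≈ 0.888900
step 6 [3y] swap r/2=1446/55133: DF=(1 − 1446/55133·(0.974200+0.962900+0.934200+0.897700+0.888900))/(1+1446/55133) = 4277/5000 ≈ 0.855400
step 7 [3.5y] swap r/2=1741/63392: DF=(1 − 1741/63392·(0.974200+0.962900+0.934200+0.897700+0.888900+0.855400))/(1+1741/63392) = 8259/10000 ≈ 0.825900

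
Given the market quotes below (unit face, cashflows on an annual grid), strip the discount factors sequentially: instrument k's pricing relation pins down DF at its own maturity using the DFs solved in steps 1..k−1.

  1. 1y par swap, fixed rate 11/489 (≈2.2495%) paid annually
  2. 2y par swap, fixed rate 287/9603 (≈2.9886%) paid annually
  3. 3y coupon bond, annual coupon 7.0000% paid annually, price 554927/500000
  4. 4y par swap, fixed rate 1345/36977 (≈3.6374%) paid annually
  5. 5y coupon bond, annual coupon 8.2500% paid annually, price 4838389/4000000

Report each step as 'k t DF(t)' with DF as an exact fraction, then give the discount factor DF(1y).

step 1 [1y] swap r/1=11/489: DF=(1 − 11/489·(0))/(1+11/489) = 489/500 ≈ 0.978000
step 2 [2y] swap r/1=287/9603: DF=(1 − 287/9603·(0.978000))/(1+287/9603) = 4713/5000 ≈ 0.942600
step 3 [3y] bond c/1=7/100: DF=(554927/500000 − 7/100·(0.978000+0.942600))/(1+7/100) = 2279/2500 ≈ 0.911600
step 4 [4y] swap r/1=1345/36977: DF=(1 − 1345/36977·(0.978000+0.942600+0.911600))/(1+1345/36977) = 1731/2000 ≈ 0.865500
step 5 [5y] bond c/1=33/400: DF=(4838389/4000000 − 33/400·(0.978000+0.942600+0.911600+0.865500))/(1+33/400) = 2089/2500 ≈ 0.835600

1 1 489/500
2 2 4713/5000
3 3 2279/2500
4 4 1731/2000
5 5 2089/2500
DF(1y) = 489/500 ≈ 0.978000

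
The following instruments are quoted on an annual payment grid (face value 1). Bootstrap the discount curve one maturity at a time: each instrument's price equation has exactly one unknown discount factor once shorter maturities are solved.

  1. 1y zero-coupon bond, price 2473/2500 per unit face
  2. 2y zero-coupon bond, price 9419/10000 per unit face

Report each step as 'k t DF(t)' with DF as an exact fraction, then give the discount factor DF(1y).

step 1 [1y] zero: DF = P = 2473/2500 ≈ 0.989200
step 2 [2y] zero: DF = P = 9419/10000 ≈ 0.941900

1 1 2473/2500
2 2 9419/10000
DF(1y) = 2473/2500 ≈ 0.989200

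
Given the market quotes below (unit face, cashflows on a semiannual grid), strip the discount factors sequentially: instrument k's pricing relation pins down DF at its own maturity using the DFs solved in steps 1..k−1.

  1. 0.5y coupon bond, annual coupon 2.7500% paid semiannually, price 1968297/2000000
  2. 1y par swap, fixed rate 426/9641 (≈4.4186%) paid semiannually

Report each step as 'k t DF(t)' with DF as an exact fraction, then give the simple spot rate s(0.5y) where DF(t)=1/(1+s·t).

step 1 [0.5y] bond c/2=11/800: DF=(1968297/2000000 − 11/800·(0))/(1+11/800) = 2427/2500 ≈ 0.970800
step 2 [1y] swap r/2=213/9641: DF=(1 − 213/9641·(0.970800))/(1+213/9641) = 4787/5000 ≈ 0.957400

1 1/2 2427/2500
2 1 4787/5000
s(0.5y) = (1/(2427/2500) − 1)/(1/2) = 146/2427 ≈ 6.0157%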